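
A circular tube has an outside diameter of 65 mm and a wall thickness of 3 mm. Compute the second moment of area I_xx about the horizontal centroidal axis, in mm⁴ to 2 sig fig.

Treat the section as a set of non-overlapping primitives; coordinates are from the bounding-box lower-left.
Outer circle: ⌀65, A = 3 318 mm², y = 32.5 mm, Ī = 876 241 mm⁴.
Bore (subtracted): ⌀59, A = 2 734 mm², y = 32.5 mm, Ī = 594 810 mm⁴.
By symmetry the centroid is at mid-height, ȳ = 32.5 mm.
All pieces are centred on the horizontal centroidal axis, so I = ΣĪ (holes subtracted) = 281 431 mm⁴.

I_xx ≈ 2.8 × 10⁵ mm⁴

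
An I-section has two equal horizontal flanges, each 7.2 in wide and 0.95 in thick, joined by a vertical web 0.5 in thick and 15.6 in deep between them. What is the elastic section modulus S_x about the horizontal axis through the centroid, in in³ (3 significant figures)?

Split into non-overlapping primitives; take the origin at the lower-left of the bounding box.
Bottom flange: 7.2 × 0.95, A = 6.84 in², y = 0.475 in, Ī = 0.51443 in⁴.
Web: 0.5 × 15.6, A = 7.8 in², y = 8.75 in, Ī = 158.18 in⁴.
Top flange: 7.2 × 0.95, A = 6.84 in², y = 17.025 in, Ī = 0.51443 in⁴.
By symmetry the centroid is at mid-height, ȳ = 8.75 in.
Transfer each piece to the horizontal axis through the centroid using Ī + A·d² with d = y − 8.75:
  bottom flange: d = -8.275 in → contributes +468.89 in⁴
  web: d = 0 in → contributes +158.18 in⁴
  top flange: d = 8.275 in → contributes +468.89 in⁴
Total I = 1 096 in⁴.
Extreme fibre distance c = 8.75 in; S = I/c = 125.25 in³.

S_x ≈ 125 in³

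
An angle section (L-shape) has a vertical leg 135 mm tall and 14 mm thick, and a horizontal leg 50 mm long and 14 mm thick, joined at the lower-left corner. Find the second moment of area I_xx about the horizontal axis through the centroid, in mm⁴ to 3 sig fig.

Decompose the section into non-overlapping parts with the origin at the bottom-left of its bounding rectangle.
Vertical leg: 14 × 135, A = 1 890 mm², y = 67.5 mm, Ī = 2 870 438 mm⁴.
Horizontal leg (remainder): 36 × 14, A = 504 mm², y = 7 mm, Ī = 8 232 mm⁴.
Centroid: ȳ = ΣA·y / ΣA = 54.763 mm.
Transfer each piece to the horizontal axis through the centroid using Ī + A·d² with d = y − 54.763:
  vertical leg: d = 12.737 mm → contributes +3 177 047 mm⁴
  horizontal leg (remainder): d = -47.763 mm → contributes +1 158 017 mm⁴
Total I = 4 335 064 mm⁴.

I_xx ≈ 4.34 × 10⁶ mm⁴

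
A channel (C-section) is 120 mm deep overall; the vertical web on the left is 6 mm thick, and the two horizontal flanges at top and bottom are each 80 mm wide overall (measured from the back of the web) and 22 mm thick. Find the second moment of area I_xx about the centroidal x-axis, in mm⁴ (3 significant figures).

I_xx ≈ 8.81 × 10⁶ mm⁴

Split into non-overlapping primitives; take the origin at the lower-left of the bounding box.
Web: 6 × 120, A = 720 mm², y = 60 mm, Ī = 864 000 mm⁴.
Top flange (beyond web): 74 × 22, A = 1 628 mm², y = 109 mm, Ī = 65 663 mm⁴.
Bottom flange (beyond web): 74 × 22, A = 1 628 mm², y = 11 mm, Ī = 65 663 mm⁴.
By symmetry the centroid is at mid-height, ȳ = 60 mm.
Transfer each piece to the centroidal x-axis using Ī + A·d² with d = y − 60:
  web: d = 0 mm → contributes +864 000 mm⁴
  top flange (beyond web): d = 49 mm → contributes +3 974 491 mm⁴
  bottom flange (beyond web): d = -49 mm → contributes +3 974 491 mm⁴
Total I = 8 812 981 mm⁴.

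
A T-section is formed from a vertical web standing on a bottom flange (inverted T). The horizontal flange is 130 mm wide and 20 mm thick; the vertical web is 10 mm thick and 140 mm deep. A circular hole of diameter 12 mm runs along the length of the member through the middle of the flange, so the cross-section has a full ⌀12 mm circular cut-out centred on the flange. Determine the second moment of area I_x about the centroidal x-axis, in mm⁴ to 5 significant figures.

I_x ≈ 8.1051 × 10⁶ mm⁴

Treat the section as a set of non-overlapping primitives; coordinates are from the bounding-box lower-left.
Flange: 130 × 20, A = 2 600 mm², y = 10 mm, Ī = 86666.67 mm⁴.
Web: 10 × 140, A = 1 400 mm², y = 90 mm, Ī = 2 286 667 mm⁴.
Hole (subtracted): ⌀12, A = 113.0973 mm², y = 10 mm, Ī = 1017.876 mm⁴.
Centroid: ȳ = ΣA·y / ΣA = 38.81472 mm.
Transfer each piece to the centroidal x-axis using Ī + A·d² with d = y − 38.81472:
  flange: d = -28.81472 mm → contributes +2 245 415 mm⁴
  web: d = 51.18528 mm → contributes +5 954 573 mm⁴
  hole: d = -28.81472 mm → contributes −94921.23 mm⁴
Total I = 8 105 067 mm⁴.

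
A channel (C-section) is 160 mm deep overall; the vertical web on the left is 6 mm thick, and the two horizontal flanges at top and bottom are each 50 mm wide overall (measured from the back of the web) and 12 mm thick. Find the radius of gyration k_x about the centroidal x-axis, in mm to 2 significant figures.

k_x ≈ 62 mm

Treat the section as a set of non-overlapping primitives; coordinates are from the bounding-box lower-left.
Web: 6 × 160, A = 960 mm², y = 80 mm, Ī = 2 048 000 mm⁴.
Top flange (beyond web): 44 × 12, A = 528 mm², y = 154 mm, Ī = 6 336 mm⁴.
Bottom flange (beyond web): 44 × 12, A = 528 mm², y = 6 mm, Ī = 6 336 mm⁴.
By symmetry the centroid is at mid-height, ȳ = 80 mm.
Transfer each piece to the centroidal x-axis using Ī + A·d² with d = y − 80:
  web: d = 0 mm → contributes +2 048 000 mm⁴
  top flange (beyond web): d = 74 mm → contributes +2 897 664 mm⁴
  bottom flange (beyond web): d = -74 mm → contributes +2 897 664 mm⁴
Total I = 7 843 328 mm⁴.
Radius of gyration: k = √(I/A) = √(7 843 328 / 2 016) = 62.37 mm.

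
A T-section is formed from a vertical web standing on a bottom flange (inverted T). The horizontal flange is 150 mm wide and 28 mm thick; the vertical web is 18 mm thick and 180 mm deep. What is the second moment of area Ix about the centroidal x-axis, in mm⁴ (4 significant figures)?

Ix ≈ 2.881 × 10⁷ mm⁴

Split into non-overlapping primitives; take the origin at the lower-left of the bounding box.
Flange: 150 × 28, A = 4 200 mm², y = 14 mm, Ī = 274 400 mm⁴.
Web: 18 × 180, A = 3 240 mm², y = 118 mm, Ī = 8 748 000 mm⁴.
Centroid: ȳ = ΣA·y / ΣA = 59.2903 mm.
Transfer each piece to the centroidal x-axis using Ī + A·d² with d = y − 59.2903:
  flange: d = -45.2903 mm → contributes +8 889 496 mm⁴
  web: d = 58.7097 mm → contributes +19 915 717 mm⁴
Total I = 28 805 213 mm⁴.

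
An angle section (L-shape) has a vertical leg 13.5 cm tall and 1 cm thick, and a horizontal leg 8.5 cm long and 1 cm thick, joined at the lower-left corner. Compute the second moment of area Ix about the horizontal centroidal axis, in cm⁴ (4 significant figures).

Split into non-overlapping primitives; take the origin at the lower-left of the bounding box.
Vertical leg: 1 × 13.5, A = 13.5 cm², y = 6.75 cm, Ī = 205.031 cm⁴.
Horizontal leg (remainder): 7.5 × 1, A = 7.5 cm², y = 0.5 cm, Ī = 0.625 cm⁴.
Centroid: ȳ = ΣA·y / ΣA = 4.51786 cm.
Transfer each piece to the horizontal centroidal axis using Ī + A·d² with d = y − 4.51786:
  vertical leg: d = 2.23214 cm → contributes +272.294 cm⁴
  horizontal leg (remainder): d = -4.01786 cm → contributes +121.699 cm⁴
Total I = 393.993 cm⁴.

Ix ≈ 394.0 cm⁴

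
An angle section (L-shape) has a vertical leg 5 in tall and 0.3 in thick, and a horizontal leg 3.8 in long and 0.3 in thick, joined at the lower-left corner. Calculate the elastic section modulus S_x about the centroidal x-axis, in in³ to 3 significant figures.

S_x ≈ 1.89 in³

Break the section into simple shapes (no overlaps), measuring from the bottom-left corner of the bounding box.
Vertical leg: 0.3 × 5, A = 1.5 in², y = 2.5 in, Ī = 3.125 in⁴.
Horizontal leg (remainder): 3.5 × 0.3, A = 1.05 in², y = 0.15 in, Ī = 0.007875 in⁴.
Centroid: ȳ = ΣA·y / ΣA = 1.5324 in.
Transfer each piece to the centroidal x-axis using Ī + A·d² with d = y − 1.5324:
  vertical leg: d = 0.96765 in → contributes +4.5295 in⁴
  horizontal leg (remainder): d = -1.3824 in → contributes +2.0143 in⁴
Total I = 6.5438 in⁴.
Extreme fibre distance c = 3.4676 in; S = I/c = 1.8871 in³.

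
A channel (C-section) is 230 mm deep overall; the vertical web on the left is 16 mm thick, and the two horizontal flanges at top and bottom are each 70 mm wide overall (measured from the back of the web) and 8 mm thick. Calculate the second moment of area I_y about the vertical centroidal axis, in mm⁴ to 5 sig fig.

I_y ≈ 1.1456 × 10⁶ mm⁴

Split into non-overlapping primitives; take the origin at the lower-left of the bounding box.
Web: 16 × 230, A = 3 680 mm², x = 8 mm, Ī = 78506.67 mm⁴.
Top flange (beyond web): 54 × 8, A = 432 mm², x = 43 mm, Ī = 104 976 mm⁴.
Bottom flange (beyond web): 54 × 8, A = 432 mm², x = 43 mm, Ī = 104 976 mm⁴.
Centroid: x̄ = ΣA·x / ΣA = 14.65493 mm.
Transfer each piece to the vertical centroidal axis using Ī + A·d² with d = x − 14.65493:
  web: d = -6.65493 mm → contributes +241486.8 mm⁴
  top flange (beyond web): d = 28.34507 mm → contributes +452063.4 mm⁴
  bottom flange (beyond web): d = 28.34507 mm → contributes +452063.4 mm⁴
Total I = 1 145 614 mm⁴.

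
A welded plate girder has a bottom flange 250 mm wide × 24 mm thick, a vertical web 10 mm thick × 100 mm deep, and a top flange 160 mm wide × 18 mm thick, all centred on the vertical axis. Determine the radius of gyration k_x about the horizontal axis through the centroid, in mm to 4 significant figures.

Treat the section as a set of non-overlapping primitives; coordinates are from the bounding-box lower-left.
Bottom plate: 250 × 24, A = 6 000 mm², y = 12 mm, Ī = 288 000 mm⁴.
Web plate: 10 × 100, A = 1 000 mm², y = 74 mm, Ī = 833 333 mm⁴.
Top plate: 160 × 18, A = 2 880 mm², y = 133 mm, Ī = 77 760 mm⁴.
Centroid: ȳ = ΣA·y / ΣA = 53.5466 mm.
Transfer each piece to the horizontal axis through the centroid using Ī + A·d² with d = y − 53.5466:
  bottom plate: d = -41.5466 mm → contributes +10 644 699 mm⁴
  web plate: d = 20.4534 mm → contributes +1 251 677 mm⁴
  top plate: d = 79.4534 mm → contributes +18 258 766 mm⁴
Total I = 30 155 142 mm⁴.
Radius of gyration: k = √(I/A) = √(30 155 142 / 9 880) = 55.2462 mm.

k_x ≈ 55.25 mm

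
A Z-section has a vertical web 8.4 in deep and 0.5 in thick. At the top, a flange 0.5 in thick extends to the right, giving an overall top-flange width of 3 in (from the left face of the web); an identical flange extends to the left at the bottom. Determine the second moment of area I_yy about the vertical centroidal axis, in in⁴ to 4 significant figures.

Decompose the section into non-overlapping parts with the origin at the bottom-left of its bounding rectangle.
Web: 0.5 × 8.4, A = 4.2 in², x = 2.75 in, Ī = 0.0875 in⁴.
Top flange (beyond web): 2.5 × 0.5, A = 1.25 in², x = 4.25 in, Ī = 0.651042 in⁴.
Bottom flange (beyond web): 2.5 × 0.5, A = 1.25 in², x = 1.25 in, Ī = 0.651042 in⁴.
Centroid: x̄ = ΣA·x / ΣA = 2.75 in.
Transfer each piece to the vertical centroidal axis using Ī + A·d² with d = x − 2.75:
  web: d = 0 in → contributes +0.0875 in⁴
  top flange (beyond web): d = 1.5 in → contributes +3.46354 in⁴
  bottom flange (beyond web): d = -1.5 in → contributes +3.46354 in⁴
Total I = 7.01458 in⁴.

I_yy ≈ 7.015 in⁴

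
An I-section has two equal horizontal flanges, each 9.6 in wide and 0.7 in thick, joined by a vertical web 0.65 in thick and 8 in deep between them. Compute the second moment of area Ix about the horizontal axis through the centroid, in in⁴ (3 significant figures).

Treat the section as a set of non-overlapping primitives; coordinates are from the bounding-box lower-left.
Bottom flange: 9.6 × 0.7, A = 6.72 in², y = 0.35 in, Ī = 0.2744 in⁴.
Web: 0.65 × 8, A = 5.2 in², y = 4.7 in, Ī = 27.733 in⁴.
Top flange: 9.6 × 0.7, A = 6.72 in², y = 9.05 in, Ī = 0.2744 in⁴.
By symmetry the centroid is at mid-height, ȳ = 4.7 in.
Transfer each piece to the horizontal axis through the centroid using Ī + A·d² with d = y − 4.7:
  bottom flange: d = -4.35 in → contributes +127.43 in⁴
  web: d = 0 in → contributes +27.733 in⁴
  top flange: d = 4.35 in → contributes +127.43 in⁴
Total I = 282.6 in⁴.

Ix ≈ 283 in⁴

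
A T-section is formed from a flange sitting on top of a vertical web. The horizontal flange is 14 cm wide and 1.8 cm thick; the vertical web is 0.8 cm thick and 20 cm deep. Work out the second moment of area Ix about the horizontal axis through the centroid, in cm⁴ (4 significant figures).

Decompose the section into non-overlapping parts with the origin at the bottom-left of its bounding rectangle.
Flange: 14 × 1.8, A = 25.2 cm², y = 20.9 cm, Ī = 6.804 cm⁴.
Web: 0.8 × 20, A = 16 cm², y = 10 cm, Ī = 533.333 cm⁴.
Centroid: ȳ = ΣA·y / ΣA = 16.667 cm.
Transfer each piece to the horizontal axis through the centroid using Ī + A·d² with d = y − 16.667:
  flange: d = 4.23301 cm → contributes +458.347 cm⁴
  web: d = -6.66699 cm → contributes +1244.51 cm⁴
Total I = 1702.86 cm⁴.

Ix ≈ 1703 cm⁴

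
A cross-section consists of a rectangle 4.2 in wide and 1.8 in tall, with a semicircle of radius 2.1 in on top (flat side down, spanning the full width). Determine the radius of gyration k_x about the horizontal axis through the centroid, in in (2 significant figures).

Split into non-overlapping primitives; take the origin at the lower-left of the bounding box.
Rectangular body: 4.2 × 1.8, A = 7.56 in², y = 0.9 in, Ī = 2.041 in⁴.
Semicircular cap: semicircle r = 2.1, A = 6.927 in², y = 2.691 in, Ī = 2.135 in⁴.
Centroid: ȳ = ΣA·y / ΣA = 1.757 in.
Transfer each piece to the horizontal axis through the centroid using Ī + A·d² with d = y − 1.757:
  rectangular body: d = -0.8565 in → contributes +7.587 in⁴
  semicircular cap: d = 0.9348 in → contributes +8.187 in⁴
Total I = 15.77 in⁴.
Radius of gyration: k = √(I/A) = √(15.77 / 14.49) = 1.043 in.

k_x ≈ 1.0 in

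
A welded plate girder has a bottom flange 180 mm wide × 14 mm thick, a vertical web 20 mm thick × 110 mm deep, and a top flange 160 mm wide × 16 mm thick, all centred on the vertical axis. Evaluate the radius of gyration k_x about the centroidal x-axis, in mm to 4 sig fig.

k_x ≈ 55.17 mm

Split into non-overlapping primitives; take the origin at the lower-left of the bounding box.
Bottom plate: 180 × 14, A = 2 520 mm², y = 7 mm, Ī = 41 160 mm⁴.
Web plate: 20 × 110, A = 2 200 mm², y = 69 mm, Ī = 2 218 333 mm⁴.
Top plate: 160 × 16, A = 2 560 mm², y = 132 mm, Ī = 54613.3 mm⁴.
Centroid: ȳ = ΣA·y / ΣA = 69.6923 mm.
Transfer each piece to the centroidal x-axis using Ī + A·d² with d = y − 69.6923:
  bottom plate: d = -62.6923 mm → contributes +9 945 580 mm⁴
  web plate: d = -0.692308 mm → contributes +2 219 388 mm⁴
  top plate: d = 62.3077 mm → contributes +9 993 170 mm⁴
Total I = 22 158 137 mm⁴.
Radius of gyration: k = √(I/A) = √(22 158 137 / 7 280) = 55.1697 mm.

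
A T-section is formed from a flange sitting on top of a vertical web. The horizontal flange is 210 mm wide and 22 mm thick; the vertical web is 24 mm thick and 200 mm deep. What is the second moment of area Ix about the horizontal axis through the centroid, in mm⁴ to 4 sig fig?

Treat the section as a set of non-overlapping primitives; coordinates are from the bounding-box lower-left.
Flange: 210 × 22, A = 4 620 mm², y = 211 mm, Ī = 186 340 mm⁴.
Web: 24 × 200, A = 4 800 mm², y = 100 mm, Ī = 16 000 000 mm⁴.
Centroid: ȳ = ΣA·y / ΣA = 154.439 mm.
Transfer each piece to the horizontal axis through the centroid using Ī + A·d² with d = y − 154.439:
  flange: d = 56.5605 mm → contributes +14 966 142 mm⁴
  web: d = -54.4395 mm → contributes +30 225 559 mm⁴
Total I = 45 191 701 mm⁴.

Ix ≈ 4.519 × 10⁷ mm⁴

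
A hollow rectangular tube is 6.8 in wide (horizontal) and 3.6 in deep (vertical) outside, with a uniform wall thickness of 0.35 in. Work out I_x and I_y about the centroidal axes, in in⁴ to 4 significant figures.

Treat the section as a set of non-overlapping primitives; coordinates are from the bounding-box lower-left.
Outer rectangle: 6.8 × 3.6, A = 24.48 in², y = 1.8 in, Ī = 26.4384 in⁴.
Inner void (subtracted): 6.1 × 2.9, A = 17.69 in², y = 1.8 in, Ī = 12.3977 in⁴.
By symmetry the centroid is at mid-height, ȳ = 1.8 in.
All pieces are centred on the centroidal x-axis, so I = ΣĪ (holes subtracted) = 14.0407 in⁴.
Repeating about the centroidal y-axis gives I_y = 39.4759 in⁴.

I_x ≈ 14.04 in⁴, I_y ≈ 39.48 in⁴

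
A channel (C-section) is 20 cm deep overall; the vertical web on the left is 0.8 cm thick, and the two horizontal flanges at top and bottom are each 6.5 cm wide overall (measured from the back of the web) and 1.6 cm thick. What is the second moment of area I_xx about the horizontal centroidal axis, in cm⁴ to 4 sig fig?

Treat the section as a set of non-overlapping primitives; coordinates are from the bounding-box lower-left.
Web: 0.8 × 20, A = 16 cm², y = 10 cm, Ī = 533.333 cm⁴.
Top flange (beyond web): 5.7 × 1.6, A = 9.12 cm², y = 19.2 cm, Ī = 1.9456 cm⁴.
Bottom flange (beyond web): 5.7 × 1.6, A = 9.12 cm², y = 0.8 cm, Ī = 1.9456 cm⁴.
By symmetry the centroid is at mid-height, ȳ = 10 cm.
Transfer each piece to the horizontal centroidal axis using Ī + A·d² with d = y − 10:
  web: d = 0 cm → contributes +533.333 cm⁴
  top flange (beyond web): d = 9.2 cm → contributes +773.862 cm⁴
  bottom flange (beyond web): d = -9.2 cm → contributes +773.862 cm⁴
Total I = 2081.06 cm⁴.

I_xx ≈ 2081 cm⁴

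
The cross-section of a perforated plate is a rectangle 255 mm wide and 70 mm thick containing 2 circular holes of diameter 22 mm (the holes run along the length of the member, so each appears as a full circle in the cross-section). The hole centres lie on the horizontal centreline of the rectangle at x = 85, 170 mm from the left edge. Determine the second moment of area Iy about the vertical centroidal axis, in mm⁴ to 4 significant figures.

Iy ≈ 9.533 × 10⁷ mm⁴

Decompose the section into non-overlapping parts with the origin at the bottom-left of its bounding rectangle.
Plate: 255 × 70, A = 17 850 mm², x = 127.5 mm, Ī = 96 724 688 mm⁴.
Hole 1 (subtracted): ⌀22, A = 380.133 mm², x = 85 mm, Ī = 11 499 mm⁴.
Hole 2 (subtracted): ⌀22, A = 380.133 mm², x = 170 mm, Ī = 11 499 mm⁴.
By symmetry the centroid is at mid-width, x̄ = 127.5 mm.
Transfer each piece to the vertical centroidal axis using Ī + A·d² with d = x − 127.5:
  plate: d = 0 mm → contributes +96 724 688 mm⁴
  hole 1: d = -42.5 mm → contributes −698 114 mm⁴
  hole 2: d = 42.5 mm → contributes −698 114 mm⁴
Total I = 95 328 460 mm⁴.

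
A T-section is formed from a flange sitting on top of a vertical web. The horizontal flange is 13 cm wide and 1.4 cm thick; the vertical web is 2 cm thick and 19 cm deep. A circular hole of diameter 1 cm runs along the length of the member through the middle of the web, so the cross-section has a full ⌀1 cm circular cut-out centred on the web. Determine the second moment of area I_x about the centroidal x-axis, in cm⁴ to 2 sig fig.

Treat the section as a set of non-overlapping primitives; coordinates are from the bounding-box lower-left.
Flange: 13 × 1.4, A = 18.2 cm², y = 19.7 cm, Ī = 2.973 cm⁴.
Web: 2 × 19, A = 38 cm², y = 9.5 cm, Ī = 1 143 cm⁴.
Hole (subtracted): ⌀1, A = 0.7854 cm², y = 9.5 cm, Ī = 0.04909 cm⁴.
Centroid: ȳ = ΣA·y / ΣA = 12.85 cm.
Transfer each piece to the centroidal x-axis using Ī + A·d² with d = y − 12.85:
  flange: d = 6.85 cm → contributes +857 cm⁴
  web: d = -3.35 cm → contributes +1 570 cm⁴
  hole: d = -3.35 cm → contributes −8.863 cm⁴
Total I = 2 418 cm⁴.

I_x ≈ 2400 cm⁴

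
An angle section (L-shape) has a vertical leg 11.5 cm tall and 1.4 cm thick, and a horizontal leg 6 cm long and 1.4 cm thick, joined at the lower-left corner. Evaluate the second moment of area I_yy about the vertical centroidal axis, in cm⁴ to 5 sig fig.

I_yy ≈ 55.386 cm⁴

Split into non-overlapping primitives; take the origin at the lower-left of the bounding box.
Vertical leg: 1.4 × 11.5, A = 16.1 cm², x = 0.7 cm, Ī = 2.629667 cm⁴.
Horizontal leg (remainder): 4.6 × 1.4, A = 6.44 cm², x = 3.7 cm, Ī = 11.35587 cm⁴.
Centroid: x̄ = ΣA·x / ΣA = 1.557143 cm.
Transfer each piece to the vertical centroidal axis using Ī + A·d² with d = x − 1.557143:
  vertical leg: d = -0.8571429 cm → contributes +14.45824 cm⁴
  horizontal leg (remainder): d = 2.142857 cm → contributes +40.9273 cm⁴
Total I = 55.38553 cm⁴.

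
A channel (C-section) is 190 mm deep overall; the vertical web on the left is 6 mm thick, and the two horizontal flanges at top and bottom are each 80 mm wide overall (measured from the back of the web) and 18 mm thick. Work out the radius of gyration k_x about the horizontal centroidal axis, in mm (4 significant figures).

Break the section into simple shapes (no overlaps), measuring from the bottom-left corner of the bounding box.
Web: 6 × 190, A = 1 140 mm², y = 95 mm, Ī = 3 429 500 mm⁴.
Top flange (beyond web): 74 × 18, A = 1 332 mm², y = 181 mm, Ī = 35 964 mm⁴.
Bottom flange (beyond web): 74 × 18, A = 1 332 mm², y = 9 mm, Ī = 35 964 mm⁴.
By symmetry the centroid is at mid-height, ȳ = 95 mm.
Transfer each piece to the horizontal centroidal axis using Ī + A·d² with d = y − 95:
  web: d = 0 mm → contributes +3 429 500 mm⁴
  top flange (beyond web): d = 86 mm → contributes +9 887 436 mm⁴
  bottom flange (beyond web): d = -86 mm → contributes +9 887 436 mm⁴
Total I = 23 204 372 mm⁴.
Radius of gyration: k = √(I/A) = √(23 204 372 / 3 804) = 78.1024 mm.

k_x ≈ 78.10 mm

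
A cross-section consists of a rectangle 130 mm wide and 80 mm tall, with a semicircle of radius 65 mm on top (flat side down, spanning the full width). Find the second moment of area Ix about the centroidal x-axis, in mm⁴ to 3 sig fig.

Break the section into simple shapes (no overlaps), measuring from the bottom-left corner of the bounding box.
Rectangular body: 130 × 80, A = 10 400 mm², y = 40 mm, Ī = 5 546 667 mm⁴.
Semicircular cap: semicircle r = 65, A = 6636.6 mm², y = 107.59 mm, Ī = 1 959 230 mm⁴.
Centroid: ȳ = ΣA·y / ΣA = 66.328 mm.
Transfer each piece to the centroidal x-axis using Ī + A·d² with d = y − 66.328:
  rectangular body: d = -26.328 mm → contributes +12 755 823 mm⁴
  semicircular cap: d = 41.258 mm → contributes +13 256 440 mm⁴
Total I = 26 012 262 mm⁴.

Ix ≈ 2.60 × 10⁷ mm⁴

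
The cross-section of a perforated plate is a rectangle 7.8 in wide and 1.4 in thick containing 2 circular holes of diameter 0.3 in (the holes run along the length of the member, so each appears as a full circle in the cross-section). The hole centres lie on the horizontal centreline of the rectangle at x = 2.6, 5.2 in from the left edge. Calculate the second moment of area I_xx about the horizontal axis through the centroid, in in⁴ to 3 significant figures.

Treat the section as a set of non-overlapping primitives; coordinates are from the bounding-box lower-left.
Plate: 7.8 × 1.4, A = 10.92 in², y = 0.7 in, Ī = 1.7836 in⁴.
Hole 1 (subtracted): ⌀0.3, A = 0.070686 in², y = 0.7 in, Ī = 0.00039761 in⁴.
Hole 2 (subtracted): ⌀0.3, A = 0.070686 in², y = 0.7 in, Ī = 0.00039761 in⁴.
By symmetry the centroid is at mid-height, ȳ = 0.7 in.
All pieces are centred on the horizontal axis through the centroid, so I = ΣĪ (holes subtracted) = 1.7828 in⁴.

I_xx ≈ 1.78 in⁴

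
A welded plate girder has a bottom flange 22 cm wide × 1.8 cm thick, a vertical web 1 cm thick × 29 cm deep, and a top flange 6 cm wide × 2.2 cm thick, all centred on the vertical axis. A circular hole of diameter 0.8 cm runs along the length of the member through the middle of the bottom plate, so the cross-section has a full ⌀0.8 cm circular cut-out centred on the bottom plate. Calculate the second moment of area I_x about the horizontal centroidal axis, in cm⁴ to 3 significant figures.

Split into non-overlapping primitives; take the origin at the lower-left of the bounding box.
Bottom plate: 22 × 1.8, A = 39.6 cm², y = 0.9 cm, Ī = 10.692 cm⁴.
Web plate: 1 × 29, A = 29 cm², y = 16.3 cm, Ī = 2032.4 cm⁴.
Top plate: 6 × 2.2, A = 13.2 cm², y = 31.9 cm, Ī = 5.324 cm⁴.
Hole (subtracted): ⌀0.8, A = 0.50265 cm², y = 0.9 cm, Ī = 0.020106 cm⁴.
Centroid: ȳ = ΣA·y / ΣA = 11.427 cm.
Transfer each piece to the horizontal centroidal axis using Ī + A·d² with d = y − 11.427:
  bottom plate: d = -10.527 cm → contributes +4398.9 cm⁴
  web plate: d = 4.8732 cm → contributes +2721.1 cm⁴
  top plate: d = 20.473 cm → contributes +5538.1 cm⁴
  hole: d = -10.527 cm → contributes −55.721 cm⁴
Total I = 12 602 cm⁴.

I_x ≈ 1.26 × 10⁴ cm⁴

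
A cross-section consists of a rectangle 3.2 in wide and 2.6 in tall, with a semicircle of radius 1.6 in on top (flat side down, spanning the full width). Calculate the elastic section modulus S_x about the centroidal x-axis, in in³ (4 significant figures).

Treat the section as a set of non-overlapping primitives; coordinates are from the bounding-box lower-left.
Rectangular body: 3.2 × 2.6, A = 8.32 in², y = 1.3 in, Ī = 4.68693 in⁴.
Semicircular cap: semicircle r = 1.6, A = 4.02124 in², y = 3.27906 in, Ī = 0.719303 in⁴.
Centroid: ȳ = ΣA·y / ΣA = 1.94485 in.
Transfer each piece to the centroidal x-axis using Ī + A·d² with d = y − 1.94485:
  rectangular body: d = -0.644852 in → contributes +8.14668 in⁴
  semicircular cap: d = 1.33421 in → contributes +7.87756 in⁴
Total I = 16.0242 in⁴.
Extreme fibre distance c = 2.25515 in; S = I/c = 7.10563 in³.

S_x ≈ 7.106 in³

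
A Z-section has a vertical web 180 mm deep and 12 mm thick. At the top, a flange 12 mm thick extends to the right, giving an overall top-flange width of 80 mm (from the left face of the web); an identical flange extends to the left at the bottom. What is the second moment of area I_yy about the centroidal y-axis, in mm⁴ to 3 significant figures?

Break the section into simple shapes (no overlaps), measuring from the bottom-left corner of the bounding box.
Web: 12 × 180, A = 2 160 mm², x = 74 mm, Ī = 25 920 mm⁴.
Top flange (beyond web): 68 × 12, A = 816 mm², x = 114 mm, Ī = 314 432 mm⁴.
Bottom flange (beyond web): 68 × 12, A = 816 mm², x = 34 mm, Ī = 314 432 mm⁴.
Centroid: x̄ = ΣA·x / ΣA = 74 mm.
Transfer each piece to the centroidal y-axis using Ī + A·d² with d = x − 74:
  web: d = 0 mm → contributes +25 920 mm⁴
  top flange (beyond web): d = 40 mm → contributes +1 620 032 mm⁴
  bottom flange (beyond web): d = -40 mm → contributes +1 620 032 mm⁴
Total I = 3 265 984 mm⁴.

I_yy ≈ 3.27 × 10⁶ mm⁴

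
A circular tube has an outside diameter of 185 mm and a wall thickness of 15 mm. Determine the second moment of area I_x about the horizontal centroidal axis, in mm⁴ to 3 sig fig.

I_x ≈ 2.92 × 10⁷ mm⁴

Split into non-overlapping primitives; take the origin at the lower-left of the bounding box.
Outer circle: ⌀185, A = 26 880 mm², y = 92.5 mm, Ī = 57 498 539 mm⁴.
Bore (subtracted): ⌀155, A = 18 869 mm², y = 92.5 mm, Ī = 28 333 269 mm⁴.
By symmetry the centroid is at mid-height, ȳ = 92.5 mm.
All pieces are centred on the horizontal centroidal axis, so I = ΣĪ (holes subtracted) = 29 165 270 mm⁴.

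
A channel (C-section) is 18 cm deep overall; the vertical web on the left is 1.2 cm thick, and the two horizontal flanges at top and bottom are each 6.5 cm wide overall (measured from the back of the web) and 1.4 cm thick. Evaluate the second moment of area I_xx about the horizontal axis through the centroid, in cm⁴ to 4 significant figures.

Treat the section as a set of non-overlapping primitives; coordinates are from the bounding-box lower-left.
Web: 1.2 × 18, A = 21.6 cm², y = 9 cm, Ī = 583.2 cm⁴.
Top flange (beyond web): 5.3 × 1.4, A = 7.42 cm², y = 17.3 cm, Ī = 1.21193 cm⁴.
Bottom flange (beyond web): 5.3 × 1.4, A = 7.42 cm², y = 0.7 cm, Ī = 1.21193 cm⁴.
By symmetry the centroid is at mid-height, ȳ = 9 cm.
Transfer each piece to the horizontal axis through the centroid using Ī + A·d² with d = y − 9:
  web: d = 0 cm → contributes +583.2 cm⁴
  top flange (beyond web): d = 8.3 cm → contributes +512.376 cm⁴
  bottom flange (beyond web): d = -8.3 cm → contributes +512.376 cm⁴
Total I = 1607.95 cm⁴.

I_xx ≈ 1608 cm⁴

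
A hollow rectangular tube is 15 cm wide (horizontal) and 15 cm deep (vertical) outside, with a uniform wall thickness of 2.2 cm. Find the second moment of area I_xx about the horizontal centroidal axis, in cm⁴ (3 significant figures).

I_xx ≈ 3170 cm⁴

Break the section into simple shapes (no overlaps), measuring from the bottom-left corner of the bounding box.
Outer rectangle: 15 × 15, A = 225 cm², y = 7.5 cm, Ī = 4218.8 cm⁴.
Inner void (subtracted): 10.6 × 10.6, A = 112.36 cm², y = 7.5 cm, Ī = 1052.1 cm⁴.
By symmetry the centroid is at mid-height, ȳ = 7.5 cm.
All pieces are centred on the horizontal centroidal axis, so I = ΣĪ (holes subtracted) = 3166.7 cm⁴.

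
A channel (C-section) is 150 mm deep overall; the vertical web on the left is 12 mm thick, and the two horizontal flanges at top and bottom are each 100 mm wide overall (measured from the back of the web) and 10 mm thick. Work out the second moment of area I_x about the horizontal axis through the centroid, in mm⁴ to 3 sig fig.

Treat the section as a set of non-overlapping primitives; coordinates are from the bounding-box lower-left.
Web: 12 × 150, A = 1 800 mm², y = 75 mm, Ī = 3 375 000 mm⁴.
Top flange (beyond web): 88 × 10, A = 880 mm², y = 145 mm, Ī = 7333.3 mm⁴.
Bottom flange (beyond web): 88 × 10, A = 880 mm², y = 5 mm, Ī = 7333.3 mm⁴.
By symmetry the centroid is at mid-height, ȳ = 75 mm.
Transfer each piece to the horizontal axis through the centroid using Ī + A·d² with d = y − 75:
  web: d = 0 mm → contributes +3 375 000 mm⁴
  top flange (beyond web): d = 70 mm → contributes +4 319 333 mm⁴
  bottom flange (beyond web): d = -70 mm → contributes +4 319 333 mm⁴
Total I = 12 013 667 mm⁴.

I_x ≈ 1.20 × 10⁷ mm⁴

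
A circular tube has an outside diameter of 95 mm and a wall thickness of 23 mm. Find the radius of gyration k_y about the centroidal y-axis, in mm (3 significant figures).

Break the section into simple shapes (no overlaps), measuring from the bottom-left corner of the bounding box.
Outer circle: ⌀95, A = 7088.2 mm², x = 47.5 mm, Ī = 3 998 198 mm⁴.
Bore (subtracted): ⌀49, A = 1885.7 mm², x = 47.5 mm, Ī = 282 979 mm⁴.
By symmetry the centroid is at mid-width, x̄ = 47.5 mm.
All pieces are centred on the centroidal y-axis, so I = ΣĪ (holes subtracted) = 3 715 219 mm⁴.
Radius of gyration: k = √(I/A) = √(3 715 219 / 5202.5) = 26.723 mm.

k_y ≈ 26.7 mm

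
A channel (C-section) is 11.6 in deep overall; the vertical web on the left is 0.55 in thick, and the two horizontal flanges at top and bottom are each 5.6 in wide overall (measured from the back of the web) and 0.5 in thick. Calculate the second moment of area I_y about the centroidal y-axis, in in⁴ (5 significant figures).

I_y ≈ 32.993 in⁴

Break the section into simple shapes (no overlaps), measuring from the bottom-left corner of the bounding box.
Web: 0.55 × 11.6, A = 6.38 in², x = 0.275 in, Ī = 0.1608292 in⁴.
Top flange (beyond web): 5.05 × 0.5, A = 2.525 in², x = 3.075 in, Ī = 5.366151 in⁴.
Bottom flange (beyond web): 5.05 × 0.5, A = 2.525 in², x = 3.075 in, Ī = 5.366151 in⁴.
Centroid: x̄ = ΣA·x / ΣA = 1.512095 in.
Transfer each piece to the centroidal y-axis using Ī + A·d² with d = x − 1.512095:
  web: d = -1.237095 in → contributes +9.924813 in⁴
  top flange (beyond web): d = 1.562905 in → contributes +11.5339 in⁴
  bottom flange (beyond web): d = 1.562905 in → contributes +11.5339 in⁴
Total I = 32.9926 in⁴.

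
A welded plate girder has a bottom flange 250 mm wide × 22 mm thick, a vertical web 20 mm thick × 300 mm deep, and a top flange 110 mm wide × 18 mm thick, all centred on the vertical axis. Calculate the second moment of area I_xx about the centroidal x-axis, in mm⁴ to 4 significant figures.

Decompose the section into non-overlapping parts with the origin at the bottom-left of its bounding rectangle.
Bottom plate: 250 × 22, A = 5 500 mm², y = 11 mm, Ī = 221 833 mm⁴.
Web plate: 20 × 300, A = 6 000 mm², y = 172 mm, Ī = 45 000 000 mm⁴.
Top plate: 110 × 18, A = 1 980 mm², y = 331 mm, Ī = 53 460 mm⁴.
Centroid: ȳ = ΣA·y / ΣA = 129.665 mm.
Transfer each piece to the centroidal x-axis using Ī + A·d² with d = y − 129.665:
  bottom plate: d = -118.665 mm → contributes +77 669 029 mm⁴
  web plate: d = 42.3353 mm → contributes +55 753 672 mm⁴
  top plate: d = 201.335 mm → contributes +80 314 557 mm⁴
Total I = 213 737 258 mm⁴.

I_xx ≈ 2.137 × 10⁸ mm⁴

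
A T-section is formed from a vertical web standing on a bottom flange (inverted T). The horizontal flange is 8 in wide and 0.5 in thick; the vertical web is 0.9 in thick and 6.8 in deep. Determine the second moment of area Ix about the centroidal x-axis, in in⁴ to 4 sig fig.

Treat the section as a set of non-overlapping primitives; coordinates are from the bounding-box lower-left.
Flange: 8 × 0.5, A = 4 in², y = 0.25 in, Ī = 0.0833333 in⁴.
Web: 0.9 × 6.8, A = 6.12 in², y = 3.9 in, Ī = 23.5824 in⁴.
Centroid: ȳ = ΣA·y / ΣA = 2.45731 in.
Transfer each piece to the centroidal x-axis using Ī + A·d² with d = y − 2.45731:
  flange: d = -2.20731 in → contributes +19.5722 in⁴
  web: d = 1.44269 in → contributes +36.3202 in⁴
Total I = 55.8925 in⁴.

Ix ≈ 55.89 in⁴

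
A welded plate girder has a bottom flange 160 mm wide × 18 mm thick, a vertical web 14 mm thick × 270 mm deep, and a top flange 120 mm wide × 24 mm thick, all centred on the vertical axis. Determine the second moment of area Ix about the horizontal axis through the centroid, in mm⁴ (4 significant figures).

Split into non-overlapping primitives; take the origin at the lower-left of the bounding box.
Bottom plate: 160 × 18, A = 2 880 mm², y = 9 mm, Ī = 77 760 mm⁴.
Web plate: 14 × 270, A = 3 780 mm², y = 153 mm, Ī = 22 963 500 mm⁴.
Top plate: 120 × 24, A = 2 880 mm², y = 300 mm, Ī = 138 240 mm⁴.
Centroid: ȳ = ΣA·y / ΣA = 153.906 mm.
Transfer each piece to the horizontal axis through the centroid using Ī + A·d² with d = y − 153.906:
  bottom plate: d = -144.906 mm → contributes +60 550 993 mm⁴
  web plate: d = -0.90566 mm → contributes +22 966 600 mm⁴
  top plate: d = 146.094 mm → contributes +61 607 681 mm⁴
Total I = 145 125 275 mm⁴.

Ix ≈ 1.451 × 10⁸ mm⁴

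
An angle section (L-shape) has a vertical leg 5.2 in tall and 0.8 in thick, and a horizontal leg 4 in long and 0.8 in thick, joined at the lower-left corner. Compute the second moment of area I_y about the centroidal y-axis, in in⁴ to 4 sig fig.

I_y ≈ 8.745 in⁴

Split into non-overlapping primitives; take the origin at the lower-left of the bounding box.
Vertical leg: 0.8 × 5.2, A = 4.16 in², x = 0.4 in, Ī = 0.221867 in⁴.
Horizontal leg (remainder): 3.2 × 0.8, A = 2.56 in², x = 2.4 in, Ī = 2.18453 in⁴.
Centroid: x̄ = ΣA·x / ΣA = 1.1619 in.
Transfer each piece to the centroidal y-axis using Ī + A·d² with d = x − 1.1619:
  vertical leg: d = -0.761905 in → contributes +2.63674 in⁴
  horizontal leg (remainder): d = 1.2381 in → contributes +6.10871 in⁴
Total I = 8.74545 in⁴.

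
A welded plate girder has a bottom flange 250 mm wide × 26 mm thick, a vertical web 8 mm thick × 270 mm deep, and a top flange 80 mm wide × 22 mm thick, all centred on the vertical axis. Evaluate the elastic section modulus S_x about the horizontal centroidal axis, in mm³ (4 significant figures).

S_x ≈ 6.487 × 10⁵ mm³

Decompose the section into non-overlapping parts with the origin at the bottom-left of its bounding rectangle.
Bottom plate: 250 × 26, A = 6 500 mm², y = 13 mm, Ī = 366 167 mm⁴.
Web plate: 8 × 270, A = 2 160 mm², y = 161 mm, Ī = 13 122 000 mm⁴.
Top plate: 80 × 22, A = 1 760 mm², y = 307 mm, Ī = 70986.7 mm⁴.
Centroid: ȳ = ΣA·y / ΣA = 93.3378 mm.
Transfer each piece to the horizontal centroidal axis using Ī + A·d² with d = y − 93.3378:
  bottom plate: d = -80.3378 mm → contributes +42 318 233 mm⁴
  web plate: d = 67.6622 mm → contributes +23 010 851 mm⁴
  top plate: d = 213.662 mm → contributes +80 417 681 mm⁴
Total I = 145 746 764 mm⁴.
Extreme fibre distance c = 224.662 mm; S = I/c = 648 737 mm³.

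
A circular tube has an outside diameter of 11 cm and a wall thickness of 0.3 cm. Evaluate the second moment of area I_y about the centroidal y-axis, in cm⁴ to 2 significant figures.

I_y ≈ 140 cm⁴

Break the section into simple shapes (no overlaps), measuring from the bottom-left corner of the bounding box.
Outer circle: ⌀11, A = 95.03 cm², x = 5.5 cm, Ī = 718.7 cm⁴.
Bore (subtracted): ⌀10.4, A = 84.95 cm², x = 5.5 cm, Ī = 574.3 cm⁴.
By symmetry the centroid is at mid-width, x̄ = 5.5 cm.
All pieces are centred on the centroidal y-axis, so I = ΣĪ (holes subtracted) = 144.4 cm⁴.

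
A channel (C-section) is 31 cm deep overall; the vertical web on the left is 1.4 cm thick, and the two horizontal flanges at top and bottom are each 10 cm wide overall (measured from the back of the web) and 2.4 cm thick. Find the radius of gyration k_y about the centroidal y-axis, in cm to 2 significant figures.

Decompose the section into non-overlapping parts with the origin at the bottom-left of its bounding rectangle.
Web: 1.4 × 31, A = 43.4 cm², x = 0.7 cm, Ī = 7.089 cm⁴.
Top flange (beyond web): 8.6 × 2.4, A = 20.64 cm², x = 5.7 cm, Ī = 127.2 cm⁴.
Bottom flange (beyond web): 8.6 × 2.4, A = 20.64 cm², x = 5.7 cm, Ī = 127.2 cm⁴.
Centroid: x̄ = ΣA·x / ΣA = 3.137 cm.
Transfer each piece to the centroidal y-axis using Ī + A·d² with d = x − 3.137:
  web: d = -2.437 cm → contributes +264.9 cm⁴
  top flange (beyond web): d = 2.563 cm → contributes +262.8 cm⁴
  bottom flange (beyond web): d = 2.563 cm → contributes +262.8 cm⁴
Total I = 790.4 cm⁴.
Radius of gyration: k = √(I/A) = √(790.4 / 84.68) = 3.055 cm.

k_y ≈ 3.1 cm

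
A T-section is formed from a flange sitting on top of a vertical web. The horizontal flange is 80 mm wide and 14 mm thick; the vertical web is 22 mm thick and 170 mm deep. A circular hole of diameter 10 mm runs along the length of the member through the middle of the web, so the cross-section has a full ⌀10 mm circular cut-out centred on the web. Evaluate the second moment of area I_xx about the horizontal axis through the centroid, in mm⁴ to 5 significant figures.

I_xx ≈ 1.6284 × 10⁷ mm⁴

Split into non-overlapping primitives; take the origin at the lower-left of the bounding box.
Flange: 80 × 14, A = 1 120 mm², y = 177 mm, Ī = 18293.33 mm⁴.
Web: 22 × 170, A = 3 740 mm², y = 85 mm, Ī = 9 007 167 mm⁴.
Hole (subtracted): ⌀10, A = 78.53982 mm², y = 85 mm, Ī = 490.8739 mm⁴.
Centroid: ȳ = ΣA·y / ΣA = 106.5499 mm.
Transfer each piece to the horizontal axis through the centroid using Ī + A·d² with d = y − 106.5499:
  flange: d = 70.4501 mm → contributes +5 577 096 mm⁴
  web: d = -21.5499 mm → contributes +10 744 016 mm⁴
  hole: d = -21.5499 mm → contributes −36964.63 mm⁴
Total I = 16 284 147 mm⁴.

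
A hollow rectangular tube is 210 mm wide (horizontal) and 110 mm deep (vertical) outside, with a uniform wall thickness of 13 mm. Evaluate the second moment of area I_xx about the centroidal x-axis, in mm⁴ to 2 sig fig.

I_xx ≈ 1.4 × 10⁷ mm⁴

Decompose the section into non-overlapping parts with the origin at the bottom-left of its bounding rectangle.
Outer rectangle: 210 × 110, A = 23 100 mm², y = 55 mm, Ī = 23 292 500 mm⁴.
Inner void (subtracted): 184 × 84, A = 15 456 mm², y = 55 mm, Ī = 9 088 128 mm⁴.
By symmetry the centroid is at mid-height, ȳ = 55 mm.
All pieces are centred on the centroidal x-axis, so I = ΣĪ (holes subtracted) = 14 204 372 mm⁴.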